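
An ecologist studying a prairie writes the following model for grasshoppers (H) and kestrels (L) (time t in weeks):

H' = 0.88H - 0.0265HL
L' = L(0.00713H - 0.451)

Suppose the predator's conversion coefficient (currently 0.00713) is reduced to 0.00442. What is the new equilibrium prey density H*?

H* ≈ 102

At the interior fixed point, setting dL/dt = 0 with L > 0 fixes H* = (predator death rate)/(HL coefficient) — independent of the other coefficients.
With the change, H* = 0.451/0.00442 = 102; it rises from 63.3.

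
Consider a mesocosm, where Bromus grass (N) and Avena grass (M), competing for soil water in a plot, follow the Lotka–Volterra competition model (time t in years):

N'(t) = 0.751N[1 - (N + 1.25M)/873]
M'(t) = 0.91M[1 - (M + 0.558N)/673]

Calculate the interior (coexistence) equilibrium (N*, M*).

N* ≈ 105, M* ≈ 614

Setting both brackets to zero gives the nullclines N + 1.25M = 873 and 0.558N + M = 673.
Substituting M = 673 - 0.558N into the first: N(1 - 1.25·0.558) = 873 - 1.25·673.
So N* = 31.8/0.302 = 105, and then M* = 673 - 0.558·105 = 614.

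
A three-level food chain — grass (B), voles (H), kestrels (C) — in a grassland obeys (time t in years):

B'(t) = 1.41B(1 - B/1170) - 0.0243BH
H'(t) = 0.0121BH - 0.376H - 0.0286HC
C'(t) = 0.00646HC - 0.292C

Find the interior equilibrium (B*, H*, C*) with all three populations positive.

B* ≈ 259, H* ≈ 45.2, C* ≈ 96.2

From dC/dt = 0: 0.00646H* = 0.292, so H* = 45.2.
From dB/dt = 0: 1.41(1 - B*/1170) = 0.0243·45.2, giving B* = 1170·(1 - 0.779) = 259.
From dH/dt = 0: 0.0121·259 - 0.376 = 0.0286C*, so C* = 2.75/0.0286 = 96.2.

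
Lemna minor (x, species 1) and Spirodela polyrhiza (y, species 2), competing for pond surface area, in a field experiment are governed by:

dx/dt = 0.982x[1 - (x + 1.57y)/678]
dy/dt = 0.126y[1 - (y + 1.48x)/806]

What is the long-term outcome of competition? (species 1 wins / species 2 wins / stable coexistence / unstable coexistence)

Compare the nullcline intercepts: K1/α12 = 678/1.57 = 432 < K2 = 806; K2/α21 = 806/1.48 = 545 < K1 = 678.
Since both are reversed, neither can invade when rare; the interior point is a saddle.

unstable coexistence (outcome depends on initial conditions)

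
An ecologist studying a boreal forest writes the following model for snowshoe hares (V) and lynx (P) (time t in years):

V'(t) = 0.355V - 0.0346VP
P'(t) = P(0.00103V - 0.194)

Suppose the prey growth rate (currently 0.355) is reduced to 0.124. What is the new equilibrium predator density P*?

P* ≈ 3.58

At the interior fixed point, setting dV/dt = 0 with V > 0 fixes P* = (prey growth rate)/(VP coefficient) — independent of the other coefficients.
With the change, P* = 0.124/0.0346 = 3.58; it falls from 10.3.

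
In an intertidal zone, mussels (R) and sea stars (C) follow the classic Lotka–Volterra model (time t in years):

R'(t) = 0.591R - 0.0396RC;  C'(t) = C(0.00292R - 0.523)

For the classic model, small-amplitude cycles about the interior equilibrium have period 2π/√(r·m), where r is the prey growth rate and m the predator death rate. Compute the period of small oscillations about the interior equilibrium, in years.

T ≈ 11.3 years

Here r = 0.591 and m = 0.523, so r·m = 0.309.
ω = √0.309 = 0.556 per year, hence T = 2π/ω ≈ 11.3 years.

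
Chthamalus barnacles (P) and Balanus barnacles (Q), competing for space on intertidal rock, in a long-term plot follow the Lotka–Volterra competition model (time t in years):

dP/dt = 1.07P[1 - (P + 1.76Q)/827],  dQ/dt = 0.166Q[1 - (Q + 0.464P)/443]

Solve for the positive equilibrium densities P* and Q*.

P* ≈ 258, Q* ≈ 323

Setting both brackets to zero gives the nullclines P + 1.76Q = 827 and 0.464P + Q = 443.
Substituting Q = 443 - 0.464P into the first: P(1 - 1.76·0.464) = 827 - 1.76·443.
So P* = 47.3/0.183 = 258, and then Q* = 443 - 0.464·258 = 323.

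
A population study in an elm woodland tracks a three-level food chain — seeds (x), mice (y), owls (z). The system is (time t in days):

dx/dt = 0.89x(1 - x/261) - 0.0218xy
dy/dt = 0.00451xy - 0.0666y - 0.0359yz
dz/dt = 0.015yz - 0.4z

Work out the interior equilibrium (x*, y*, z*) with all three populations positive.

From dz/dt = 0: 0.015y* = 0.4, so y* = 26.7.
From dx/dt = 0: 0.89(1 - x*/261) = 0.0218·26.7, giving x* = 261·(1 - 0.653) = 90.5.
From dy/dt = 0: 0.00451·90.5 - 0.0666 = 0.0359z*, so z* = 0.342/0.0359 = 9.52.

x* ≈ 90.5, y* ≈ 26.7, z* ≈ 9.52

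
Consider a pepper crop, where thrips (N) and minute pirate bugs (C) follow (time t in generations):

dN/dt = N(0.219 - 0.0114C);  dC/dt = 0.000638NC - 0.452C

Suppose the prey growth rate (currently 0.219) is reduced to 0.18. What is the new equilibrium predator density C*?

C* ≈ 15.8

At the interior fixed point, setting dN/dt = 0 with N > 0 fixes C* = (prey growth rate)/(NC coefficient) — independent of the other coefficients.
With the change, C* = 0.18/0.0114 = 15.8; it falls from 19.2.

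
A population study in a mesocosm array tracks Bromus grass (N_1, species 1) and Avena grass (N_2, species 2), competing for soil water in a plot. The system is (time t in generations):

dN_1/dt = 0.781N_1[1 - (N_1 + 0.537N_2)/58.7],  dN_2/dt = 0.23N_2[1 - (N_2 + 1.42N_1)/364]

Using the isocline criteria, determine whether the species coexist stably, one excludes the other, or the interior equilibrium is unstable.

Compare the nullcline intercepts: K1/α12 = 58.7/0.537 = 109 < K2 = 364; K2/α21 = 364/1.42 = 256 > K1 = 58.7.
Since the inequalities point opposite ways, species 2 can invade but species 1 cannot.

species 2 excludes species 1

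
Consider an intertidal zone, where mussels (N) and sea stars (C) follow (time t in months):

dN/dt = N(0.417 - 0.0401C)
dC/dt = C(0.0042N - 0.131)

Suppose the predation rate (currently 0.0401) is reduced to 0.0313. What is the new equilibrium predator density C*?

C* ≈ 13.3

At the interior fixed point, setting dN/dt = 0 with N > 0 fixes C* = (prey growth rate)/(NC coefficient) — independent of the other coefficients.
With the change, C* = 0.417/0.0313 = 13.3; it rises from 10.4.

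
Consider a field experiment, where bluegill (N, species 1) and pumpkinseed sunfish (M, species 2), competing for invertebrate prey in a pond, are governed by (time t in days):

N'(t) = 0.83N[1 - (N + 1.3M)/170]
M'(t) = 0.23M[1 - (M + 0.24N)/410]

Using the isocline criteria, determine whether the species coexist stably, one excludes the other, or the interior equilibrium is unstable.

Compare the nullcline intercepts: K1/α12 = 170/1.3 = 131 < K2 = 410; K2/α21 = 410/0.24 = 1710 > K1 = 170.
Since the inequalities point opposite ways, species 2 can invade but species 1 cannot.

species 2 excludes species 1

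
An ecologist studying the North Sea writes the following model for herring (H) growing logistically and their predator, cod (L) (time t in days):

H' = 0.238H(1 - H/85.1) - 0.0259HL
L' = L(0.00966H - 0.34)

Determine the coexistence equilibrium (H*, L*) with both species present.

H* ≈ 35.2, L* ≈ 5.39

From dL/dt = 0 with L > 0: 0.00966H* = 0.34, so H* = 35.2.
Substitute into dH/dt = 0: 0.238(1 - 35.2/85.1) = 0.0259L*.
The bracket is 0.586, giving L* = 0.14/0.0259 = 5.39.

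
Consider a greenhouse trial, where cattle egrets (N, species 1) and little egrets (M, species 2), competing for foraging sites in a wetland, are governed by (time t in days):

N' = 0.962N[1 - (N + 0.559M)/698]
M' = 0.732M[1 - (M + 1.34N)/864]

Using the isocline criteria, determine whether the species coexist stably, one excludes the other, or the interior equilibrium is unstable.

Compare the nullcline intercepts: K1/α12 = 698/0.559 = 1250 > K2 = 864; K2/α21 = 864/1.34 = 645 < K1 = 698.
Since the inequalities point opposite ways, species 1 can invade but species 2 cannot.

species 1 excludes species 2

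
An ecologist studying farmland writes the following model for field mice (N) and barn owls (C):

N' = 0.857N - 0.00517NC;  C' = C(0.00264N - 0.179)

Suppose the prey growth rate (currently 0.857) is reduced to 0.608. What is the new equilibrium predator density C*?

C* ≈ 118

At the interior fixed point, setting dN/dt = 0 with N > 0 fixes C* = (prey growth rate)/(NC coefficient) — independent of the other coefficients.
With the change, C* = 0.608/0.00517 = 118; it falls from 166.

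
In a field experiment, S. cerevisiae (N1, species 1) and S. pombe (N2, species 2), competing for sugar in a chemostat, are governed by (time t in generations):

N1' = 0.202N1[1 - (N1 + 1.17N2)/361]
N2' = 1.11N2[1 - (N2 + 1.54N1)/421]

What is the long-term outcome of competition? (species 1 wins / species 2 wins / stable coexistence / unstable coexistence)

Compare the nullcline intercepts: K1/α12 = 361/1.17 = 309 < K2 = 421; K2/α21 = 421/1.54 = 273 < K1 = 361.
Since both are reversed, neither can invade when rare; the interior point is a saddle.

unstable coexistence (outcome depends on initial conditions)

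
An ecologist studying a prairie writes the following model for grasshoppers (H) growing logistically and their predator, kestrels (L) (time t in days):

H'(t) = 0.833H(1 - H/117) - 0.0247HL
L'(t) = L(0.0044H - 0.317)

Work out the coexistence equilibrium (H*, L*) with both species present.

From dL/dt = 0 with L > 0: 0.0044H* = 0.317, so H* = 72.
Substitute into dH/dt = 0: 0.833(1 - 72/117) = 0.0247L*.
The bracket is 0.384, giving L* = 0.32/0.0247 = 13.

H* ≈ 72, L* ≈ 13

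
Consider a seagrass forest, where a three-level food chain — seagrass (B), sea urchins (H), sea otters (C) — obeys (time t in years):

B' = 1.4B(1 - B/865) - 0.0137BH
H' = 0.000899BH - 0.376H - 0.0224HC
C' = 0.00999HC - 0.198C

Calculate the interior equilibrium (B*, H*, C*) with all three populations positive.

From dC/dt = 0: 0.00999H* = 0.198, so H* = 19.8.
From dB/dt = 0: 1.4(1 - B*/865) = 0.0137·19.8, giving B* = 865·(1 - 0.194) = 697.
From dH/dt = 0: 0.000899·697 - 0.376 = 0.0224C*, so C* = 0.251/0.0224 = 11.2.

B* ≈ 697, H* ≈ 19.8, C* ≈ 11.2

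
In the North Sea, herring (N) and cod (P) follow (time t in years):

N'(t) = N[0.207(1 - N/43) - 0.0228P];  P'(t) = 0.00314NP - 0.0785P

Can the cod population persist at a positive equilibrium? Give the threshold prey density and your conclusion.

The predator equation gives dP/dt > 0 only when N > 0.0785/0.00314 = 25.
Without the predator, N → K = 43. Since 43 > 25, the predator can invade and persist.

Threshold N = 25; K > 25, so yes, the predator persists.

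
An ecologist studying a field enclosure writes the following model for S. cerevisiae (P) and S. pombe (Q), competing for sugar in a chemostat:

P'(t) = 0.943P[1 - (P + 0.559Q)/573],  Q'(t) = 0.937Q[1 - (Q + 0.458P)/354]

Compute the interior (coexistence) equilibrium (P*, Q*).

Setting both brackets to zero gives the nullclines P + 0.559Q = 573 and 0.458P + Q = 354.
Substituting Q = 354 - 0.458P into the first: P(1 - 0.559·0.458) = 573 - 0.559·354.
So P* = 375/0.744 = 504, and then Q* = 354 - 0.458·504 = 123.

P* ≈ 504, Q* ≈ 123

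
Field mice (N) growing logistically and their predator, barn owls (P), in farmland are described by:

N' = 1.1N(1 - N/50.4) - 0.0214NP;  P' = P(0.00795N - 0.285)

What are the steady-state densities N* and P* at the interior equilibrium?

From dP/dt = 0 with P > 0: 0.00795N* = 0.285, so N* = 35.8.
Substitute into dN/dt = 0: 1.1(1 - 35.8/50.4) = 0.0214P*.
The bracket is 0.289, giving P* = 0.318/0.0214 = 14.8.

N* ≈ 35.8, P* ≈ 14.8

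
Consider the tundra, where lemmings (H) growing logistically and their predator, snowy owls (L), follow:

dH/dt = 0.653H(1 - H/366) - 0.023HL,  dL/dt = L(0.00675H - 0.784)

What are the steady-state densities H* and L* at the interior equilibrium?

H* ≈ 116, L* ≈ 19.4

From dL/dt = 0 with L > 0: 0.00675H* = 0.784, so H* = 116.
Substitute into dH/dt = 0: 0.653(1 - 116/366) = 0.023L*.
The bracket is 0.683, giving L* = 0.446/0.023 = 19.4.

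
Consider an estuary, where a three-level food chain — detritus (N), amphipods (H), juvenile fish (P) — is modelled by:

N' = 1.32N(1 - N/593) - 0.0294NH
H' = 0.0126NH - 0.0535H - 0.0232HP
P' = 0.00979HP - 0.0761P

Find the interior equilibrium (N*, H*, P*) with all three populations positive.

N* ≈ 490, H* ≈ 7.77, P* ≈ 264

From dP/dt = 0: 0.00979H* = 0.0761, so H* = 7.77.
From dN/dt = 0: 1.32(1 - N*/593) = 0.0294·7.77, giving N* = 593·(1 - 0.173) = 490.
From dH/dt = 0: 0.0126·490 - 0.0535 = 0.0232P*, so P* = 6.12/0.0232 = 264.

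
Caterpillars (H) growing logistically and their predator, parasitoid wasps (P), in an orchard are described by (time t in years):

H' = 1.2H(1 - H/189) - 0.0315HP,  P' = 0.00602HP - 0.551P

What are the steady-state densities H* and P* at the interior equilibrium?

H* ≈ 91.5, P* ≈ 19.6

From dP/dt = 0 with P > 0: 0.00602H* = 0.551, so H* = 91.5.
Substitute into dH/dt = 0: 1.2(1 - 91.5/189) = 0.0315P*.
The bracket is 0.516, giving P* = 0.619/0.0315 = 19.6.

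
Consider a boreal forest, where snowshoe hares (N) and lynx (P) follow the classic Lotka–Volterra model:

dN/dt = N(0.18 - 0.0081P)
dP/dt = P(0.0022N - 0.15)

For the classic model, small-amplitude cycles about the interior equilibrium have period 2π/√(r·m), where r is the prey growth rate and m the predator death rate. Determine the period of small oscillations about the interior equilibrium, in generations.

T ≈ 38.2 generations

Here r = 0.18 and m = 0.15, so r·m = 0.027.
ω = √0.027 = 0.164 per generation, hence T = 2π/ω ≈ 38.2 generations.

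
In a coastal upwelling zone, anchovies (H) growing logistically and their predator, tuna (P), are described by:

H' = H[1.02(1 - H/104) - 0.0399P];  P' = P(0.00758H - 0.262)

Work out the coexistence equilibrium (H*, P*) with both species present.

From dP/dt = 0 with P > 0: 0.00758H* = 0.262, so H* = 34.6.
Substitute into dH/dt = 0: 1.02(1 - 34.6/104) = 0.0399P*.
The bracket is 0.668, giving P* = 0.681/0.0399 = 17.1.

H* ≈ 34.6, P* ≈ 17.1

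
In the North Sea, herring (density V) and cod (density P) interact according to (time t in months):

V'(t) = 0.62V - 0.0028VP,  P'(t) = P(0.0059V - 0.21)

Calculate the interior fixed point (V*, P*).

Set dP/dt = 0 with P > 0: 0.0059V - 0.21 = 0, so V* = 0.21/0.0059 = 35.6.
Set dV/dt = 0 with V > 0: 0.62 - 0.0028P = 0, so P* = 0.62/0.0028 = 221.

V* ≈ 35.6, P* ≈ 221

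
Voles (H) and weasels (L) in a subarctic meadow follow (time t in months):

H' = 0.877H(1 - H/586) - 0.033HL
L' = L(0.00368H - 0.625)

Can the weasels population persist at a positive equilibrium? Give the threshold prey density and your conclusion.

The predator equation gives dL/dt > 0 only when H > 0.625/0.00368 = 170.
Without the predator, H → K = 586. Since 586 > 170, the predator can invade and persist.

Threshold H = 170; K > 170, so yes, the predator persists.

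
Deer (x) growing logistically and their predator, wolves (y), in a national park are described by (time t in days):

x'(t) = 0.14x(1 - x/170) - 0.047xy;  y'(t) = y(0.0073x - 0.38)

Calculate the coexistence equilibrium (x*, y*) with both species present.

From dy/dt = 0 with y > 0: 0.0073x* = 0.38, so x* = 52.1.
Substitute into dx/dt = 0: 0.14(1 - 52.1/170) = 0.047y*.
The bracket is 0.694, giving y* = 0.0971/0.047 = 2.07.

x* ≈ 52.1, y* ≈ 2.07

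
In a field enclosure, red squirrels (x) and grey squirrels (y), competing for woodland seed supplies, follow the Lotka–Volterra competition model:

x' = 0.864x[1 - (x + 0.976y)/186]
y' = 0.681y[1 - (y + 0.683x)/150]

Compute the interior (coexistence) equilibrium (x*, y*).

Setting both brackets to zero gives the nullclines x + 0.976y = 186 and 0.683x + y = 150.
Substituting y = 150 - 0.683x into the first: x(1 - 0.976·0.683) = 186 - 0.976·150.
So x* = 39.6/0.333 = 119, and then y* = 150 - 0.683·119 = 68.9.

x* ≈ 119, y* ≈ 68.9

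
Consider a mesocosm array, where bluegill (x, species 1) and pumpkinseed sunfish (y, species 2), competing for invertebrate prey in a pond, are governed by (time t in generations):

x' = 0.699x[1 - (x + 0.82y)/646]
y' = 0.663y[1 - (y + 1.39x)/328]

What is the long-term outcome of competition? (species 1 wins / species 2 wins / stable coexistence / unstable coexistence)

Compare the nullcline intercepts: K1/α12 = 646/0.82 = 788 > K2 = 328; K2/α21 = 328/1.39 = 236 < K1 = 646.
Since the inequalities point opposite ways, species 1 can invade but species 2 cannot.

species 1 excludes species 2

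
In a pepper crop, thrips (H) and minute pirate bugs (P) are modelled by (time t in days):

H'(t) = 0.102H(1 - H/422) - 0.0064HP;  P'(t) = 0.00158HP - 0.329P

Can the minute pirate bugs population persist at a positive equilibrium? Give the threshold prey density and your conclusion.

The predator equation gives dP/dt > 0 only when H > 0.329/0.00158 = 208.
Without the predator, H → K = 422. Since 422 > 208, the predator can invade and persist.

Threshold H = 208; K > 208, so yes, the predator persists.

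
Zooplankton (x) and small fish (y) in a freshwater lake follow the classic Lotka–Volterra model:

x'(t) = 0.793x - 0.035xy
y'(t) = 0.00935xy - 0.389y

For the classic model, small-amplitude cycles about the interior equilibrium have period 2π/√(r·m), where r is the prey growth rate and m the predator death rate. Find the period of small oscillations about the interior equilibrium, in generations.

Here r = 0.793 and m = 0.389, so r·m = 0.308.
ω = √0.308 = 0.555 per generation, hence T = 2π/ω ≈ 11.3 generations.

T ≈ 11.3 generations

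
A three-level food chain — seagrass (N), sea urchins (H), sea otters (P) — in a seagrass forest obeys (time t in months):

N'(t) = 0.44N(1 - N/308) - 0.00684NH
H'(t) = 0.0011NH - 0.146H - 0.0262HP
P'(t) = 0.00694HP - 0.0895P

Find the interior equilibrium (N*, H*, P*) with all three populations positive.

N* ≈ 246, H* ≈ 12.9, P* ≈ 4.77

From dP/dt = 0: 0.00694H* = 0.0895, so H* = 12.9.
From dN/dt = 0: 0.44(1 - N*/308) = 0.00684·12.9, giving N* = 308·(1 - 0.2) = 246.
From dH/dt = 0: 0.0011·246 - 0.146 = 0.0262P*, so P* = 0.125/0.0262 = 4.77.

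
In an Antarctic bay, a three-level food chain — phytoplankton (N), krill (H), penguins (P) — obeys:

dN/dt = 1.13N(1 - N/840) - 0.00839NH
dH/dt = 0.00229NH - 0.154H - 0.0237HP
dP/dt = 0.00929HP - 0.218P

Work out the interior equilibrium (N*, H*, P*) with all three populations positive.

N* ≈ 694, H* ≈ 23.5, P* ≈ 60.5

From dP/dt = 0: 0.00929H* = 0.218, so H* = 23.5.
From dN/dt = 0: 1.13(1 - N*/840) = 0.00839·23.5, giving N* = 840·(1 - 0.174) = 694.
From dH/dt = 0: 0.00229·694 - 0.154 = 0.0237P*, so P* = 1.43/0.0237 = 60.5.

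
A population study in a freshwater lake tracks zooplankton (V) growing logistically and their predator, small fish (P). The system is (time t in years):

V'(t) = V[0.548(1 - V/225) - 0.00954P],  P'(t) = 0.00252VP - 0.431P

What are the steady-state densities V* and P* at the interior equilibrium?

V* ≈ 171, P* ≈ 13.8

From dP/dt = 0 with P > 0: 0.00252V* = 0.431, so V* = 171.
Substitute into dV/dt = 0: 0.548(1 - 171/225) = 0.00954P*.
The bracket is 0.24, giving P* = 0.131/0.00954 = 13.8.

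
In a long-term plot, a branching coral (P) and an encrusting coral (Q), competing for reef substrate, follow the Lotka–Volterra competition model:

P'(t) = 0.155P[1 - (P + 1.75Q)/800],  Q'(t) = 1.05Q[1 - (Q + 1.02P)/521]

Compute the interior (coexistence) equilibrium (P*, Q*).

P* ≈ 142, Q* ≈ 376

Setting both brackets to zero gives the nullclines P + 1.75Q = 800 and 1.02P + Q = 521.
Substituting Q = 521 - 1.02P into the first: P(1 - 1.75·1.02) = 800 - 1.75·521.
So P* = -112/-0.785 = 142, and then Q* = 521 - 1.02·142 = 376.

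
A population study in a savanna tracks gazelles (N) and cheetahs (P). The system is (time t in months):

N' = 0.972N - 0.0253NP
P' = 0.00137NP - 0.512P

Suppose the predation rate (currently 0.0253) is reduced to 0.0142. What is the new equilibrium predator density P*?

At the interior fixed point, setting dN/dt = 0 with N > 0 fixes P* = (prey growth rate)/(NP coefficient) — independent of the other coefficients.
With the change, P* = 0.972/0.0142 = 68.5; it rises from 38.4.

P* ≈ 68.5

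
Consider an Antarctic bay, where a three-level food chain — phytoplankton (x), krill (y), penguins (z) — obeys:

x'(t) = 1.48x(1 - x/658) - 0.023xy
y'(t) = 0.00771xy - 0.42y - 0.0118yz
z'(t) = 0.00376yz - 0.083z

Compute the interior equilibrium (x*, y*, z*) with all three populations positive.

x* ≈ 432, y* ≈ 22.1, z* ≈ 247

From dz/dt = 0: 0.00376y* = 0.083, so y* = 22.1.
From dx/dt = 0: 1.48(1 - x*/658) = 0.023·22.1, giving x* = 658·(1 - 0.343) = 432.
From dy/dt = 0: 0.00771·432 - 0.42 = 0.0118z*, so z* = 2.91/0.0118 = 247.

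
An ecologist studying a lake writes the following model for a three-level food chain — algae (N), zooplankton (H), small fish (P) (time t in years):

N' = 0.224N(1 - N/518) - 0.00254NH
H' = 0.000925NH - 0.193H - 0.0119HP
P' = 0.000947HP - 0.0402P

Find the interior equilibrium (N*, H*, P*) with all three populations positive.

From dP/dt = 0: 0.000947H* = 0.0402, so H* = 42.4.
From dN/dt = 0: 0.224(1 - N*/518) = 0.00254·42.4, giving N* = 518·(1 - 0.481) = 269.
From dH/dt = 0: 0.000925·269 - 0.193 = 0.0119P*, so P* = 0.0555/0.0119 = 4.66.

N* ≈ 269, H* ≈ 42.4, P* ≈ 4.66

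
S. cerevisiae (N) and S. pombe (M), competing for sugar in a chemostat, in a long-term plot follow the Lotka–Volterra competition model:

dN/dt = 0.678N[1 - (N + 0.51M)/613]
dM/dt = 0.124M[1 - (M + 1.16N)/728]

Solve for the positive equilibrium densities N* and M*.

Setting both brackets to zero gives the nullclines N + 0.51M = 613 and 1.16N + M = 728.
Substituting M = 728 - 1.16N into the first: N(1 - 0.51·1.16) = 613 - 0.51·728.
So N* = 242/0.408 = 592, and then M* = 728 - 1.16·592 = 41.4.

N* ≈ 592, M* ≈ 41.4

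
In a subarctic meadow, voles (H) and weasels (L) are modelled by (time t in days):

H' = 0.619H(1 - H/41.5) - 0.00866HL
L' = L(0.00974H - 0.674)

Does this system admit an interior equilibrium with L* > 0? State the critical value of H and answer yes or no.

Threshold H = 69.2; K < 69.2, so no, the predator goes extinct.

The predator equation gives dL/dt > 0 only when H > 0.674/0.00974 = 69.2.
Without the predator, H → K = 41.5. Since 41.5 < 69.2, the predator cannot invade.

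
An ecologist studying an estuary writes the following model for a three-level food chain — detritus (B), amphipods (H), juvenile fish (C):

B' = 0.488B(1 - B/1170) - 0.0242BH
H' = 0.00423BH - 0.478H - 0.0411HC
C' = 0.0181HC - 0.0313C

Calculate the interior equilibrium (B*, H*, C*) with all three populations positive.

B* ≈ 1070, H* ≈ 1.73, C* ≈ 98.5

From dC/dt = 0: 0.0181H* = 0.0313, so H* = 1.73.
From dB/dt = 0: 0.488(1 - B*/1170) = 0.0242·1.73, giving B* = 1170·(1 - 0.0858) = 1070.
From dH/dt = 0: 0.00423·1070 - 0.478 = 0.0411C*, so C* = 4.05/0.0411 = 98.5.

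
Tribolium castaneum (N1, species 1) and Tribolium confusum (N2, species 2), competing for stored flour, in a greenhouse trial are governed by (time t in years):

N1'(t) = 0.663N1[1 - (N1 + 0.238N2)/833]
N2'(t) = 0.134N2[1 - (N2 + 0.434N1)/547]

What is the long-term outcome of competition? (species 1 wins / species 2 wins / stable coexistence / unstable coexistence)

Compare the nullcline intercepts: K1/α12 = 833/0.238 = 3500 > K2 = 547; K2/α21 = 547/0.434 = 1260 > K1 = 833.
Since both inequalities hold, each species can invade when rare, so the interior equilibrium is stable.

stable coexistence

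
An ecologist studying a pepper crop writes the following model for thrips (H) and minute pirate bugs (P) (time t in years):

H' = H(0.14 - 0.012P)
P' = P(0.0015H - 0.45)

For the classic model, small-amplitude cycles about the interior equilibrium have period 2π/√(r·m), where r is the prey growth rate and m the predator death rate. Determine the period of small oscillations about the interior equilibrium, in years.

Here r = 0.14 and m = 0.45, so r·m = 0.063.
ω = √0.063 = 0.251 per year, hence T = 2π/ω ≈ 25 years.

T ≈ 25 years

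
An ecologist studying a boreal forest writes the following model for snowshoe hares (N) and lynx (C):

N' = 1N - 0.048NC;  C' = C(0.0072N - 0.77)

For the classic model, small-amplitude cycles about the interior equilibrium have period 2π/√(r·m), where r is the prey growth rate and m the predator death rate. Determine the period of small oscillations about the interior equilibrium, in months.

Here r = 1 and m = 0.77, so r·m = 0.77.
ω = √0.77 = 0.877 per month, hence T = 2π/ω ≈ 7.16 months.

T ≈ 7.16 months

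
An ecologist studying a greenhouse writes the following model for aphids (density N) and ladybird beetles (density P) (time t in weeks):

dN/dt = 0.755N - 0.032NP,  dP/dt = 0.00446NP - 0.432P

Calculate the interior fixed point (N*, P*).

Set dP/dt = 0 with P > 0: 0.00446N - 0.432 = 0, so N* = 0.432/0.00446 = 96.9.
Set dN/dt = 0 with N > 0: 0.755 - 0.032P = 0, so P* = 0.755/0.032 = 23.6.

N* ≈ 96.9, P* ≈ 23.6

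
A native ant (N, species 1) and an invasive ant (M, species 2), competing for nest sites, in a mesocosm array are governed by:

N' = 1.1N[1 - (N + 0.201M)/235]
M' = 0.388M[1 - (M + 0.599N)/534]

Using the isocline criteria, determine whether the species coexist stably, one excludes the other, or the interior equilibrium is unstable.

Compare the nullcline intercepts: K1/α12 = 235/0.201 = 1170 > K2 = 534; K2/α21 = 534/0.599 = 891 > K1 = 235.
Since both inequalities hold, each species can invade when rare, so the interior equilibrium is stable.

stable coexistence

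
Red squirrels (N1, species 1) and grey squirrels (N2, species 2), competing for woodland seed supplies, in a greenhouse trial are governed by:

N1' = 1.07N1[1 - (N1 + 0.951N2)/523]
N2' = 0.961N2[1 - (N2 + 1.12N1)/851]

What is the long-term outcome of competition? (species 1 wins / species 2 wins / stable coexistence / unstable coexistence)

species 2 excludes species 1

Compare the nullcline intercepts: K1/α12 = 523/0.951 = 550 < K2 = 851; K2/α21 = 851/1.12 = 760 > K1 = 523.
Since the inequalities point opposite ways, species 2 can invade but species 1 cannot.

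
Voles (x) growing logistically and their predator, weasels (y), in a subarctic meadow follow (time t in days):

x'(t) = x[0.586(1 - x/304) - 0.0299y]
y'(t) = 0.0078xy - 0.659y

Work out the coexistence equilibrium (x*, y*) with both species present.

x* ≈ 84.5, y* ≈ 14.2

From dy/dt = 0 with y > 0: 0.0078x* = 0.659, so x* = 84.5.
Substitute into dx/dt = 0: 0.586(1 - 84.5/304) = 0.0299y*.
The bracket is 0.722, giving y* = 0.423/0.0299 = 14.2.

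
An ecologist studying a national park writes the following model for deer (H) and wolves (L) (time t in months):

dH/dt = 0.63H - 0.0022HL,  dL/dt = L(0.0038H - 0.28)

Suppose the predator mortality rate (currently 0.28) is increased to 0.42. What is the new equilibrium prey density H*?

At the interior fixed point, setting dL/dt = 0 with L > 0 fixes H* = (predator death rate)/(HL coefficient) — independent of the other coefficients.
With the change, H* = 0.42/0.0038 = 111; it rises from 73.7.

H* ≈ 111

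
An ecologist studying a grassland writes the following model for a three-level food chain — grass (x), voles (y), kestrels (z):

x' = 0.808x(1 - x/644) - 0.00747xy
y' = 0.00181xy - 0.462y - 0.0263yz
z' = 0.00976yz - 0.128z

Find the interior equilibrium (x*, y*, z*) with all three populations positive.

From dz/dt = 0: 0.00976y* = 0.128, so y* = 13.1.
From dx/dt = 0: 0.808(1 - x*/644) = 0.00747·13.1, giving x* = 644·(1 - 0.121) = 566.
From dy/dt = 0: 0.00181·566 - 0.462 = 0.0263z*, so z* = 0.562/0.0263 = 21.4.

x* ≈ 566, y* ≈ 13.1, z* ≈ 21.4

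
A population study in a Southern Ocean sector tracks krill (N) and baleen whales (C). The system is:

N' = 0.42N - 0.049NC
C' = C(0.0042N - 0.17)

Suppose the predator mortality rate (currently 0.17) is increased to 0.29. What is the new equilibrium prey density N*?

N* ≈ 69

At the interior fixed point, setting dC/dt = 0 with C > 0 fixes N* = (predator death rate)/(NC coefficient) — independent of the other coefficients.
With the change, N* = 0.29/0.0042 = 69; it rises from 40.5.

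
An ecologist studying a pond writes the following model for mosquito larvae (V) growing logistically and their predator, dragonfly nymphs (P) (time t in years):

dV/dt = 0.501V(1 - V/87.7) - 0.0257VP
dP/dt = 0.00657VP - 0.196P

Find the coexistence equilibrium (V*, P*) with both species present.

V* ≈ 29.8, P* ≈ 12.9

From dP/dt = 0 with P > 0: 0.00657V* = 0.196, so V* = 29.8.
Substitute into dV/dt = 0: 0.501(1 - 29.8/87.7) = 0.0257P*.
The bracket is 0.66, giving P* = 0.331/0.0257 = 12.9.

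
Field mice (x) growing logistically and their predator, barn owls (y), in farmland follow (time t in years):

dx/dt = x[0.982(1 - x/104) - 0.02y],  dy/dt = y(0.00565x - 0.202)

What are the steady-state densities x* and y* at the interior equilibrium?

x* ≈ 35.8, y* ≈ 32.2

From dy/dt = 0 with y > 0: 0.00565x* = 0.202, so x* = 35.8.
Substitute into dx/dt = 0: 0.982(1 - 35.8/104) = 0.02y*.
The bracket is 0.656, giving y* = 0.644/0.02 = 32.2.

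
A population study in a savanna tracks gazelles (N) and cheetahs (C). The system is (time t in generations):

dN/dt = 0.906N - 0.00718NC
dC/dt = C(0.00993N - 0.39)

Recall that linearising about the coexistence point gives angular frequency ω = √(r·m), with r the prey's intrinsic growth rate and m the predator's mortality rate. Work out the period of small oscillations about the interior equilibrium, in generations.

T ≈ 10.6 generations

Here r = 0.906 and m = 0.39, so r·m = 0.353.
ω = √0.353 = 0.594 per generation, hence T = 2π/ω ≈ 10.6 generations.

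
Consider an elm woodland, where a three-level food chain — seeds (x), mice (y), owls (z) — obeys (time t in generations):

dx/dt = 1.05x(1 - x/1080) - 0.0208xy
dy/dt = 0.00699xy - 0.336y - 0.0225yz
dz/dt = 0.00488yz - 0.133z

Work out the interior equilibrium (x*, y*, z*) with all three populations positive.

From dz/dt = 0: 0.00488y* = 0.133, so y* = 27.3.
From dx/dt = 0: 1.05(1 - x*/1080) = 0.0208·27.3, giving x* = 1080·(1 - 0.54) = 497.
From dy/dt = 0: 0.00699·497 - 0.336 = 0.0225z*, so z* = 3.14/0.0225 = 139.

x* ≈ 497, y* ≈ 27.3, z* ≈ 139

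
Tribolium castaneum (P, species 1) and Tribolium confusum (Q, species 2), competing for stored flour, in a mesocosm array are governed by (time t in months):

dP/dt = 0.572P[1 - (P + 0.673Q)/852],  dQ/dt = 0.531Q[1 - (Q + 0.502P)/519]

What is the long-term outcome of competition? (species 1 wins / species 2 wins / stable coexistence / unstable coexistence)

stable coexistence

Compare the nullcline intercepts: K1/α12 = 852/0.673 = 1270 > K2 = 519; K2/α21 = 519/0.502 = 1030 > K1 = 852.
Since both inequalities hold, each species can invade when rare, so the interior equilibrium is stable.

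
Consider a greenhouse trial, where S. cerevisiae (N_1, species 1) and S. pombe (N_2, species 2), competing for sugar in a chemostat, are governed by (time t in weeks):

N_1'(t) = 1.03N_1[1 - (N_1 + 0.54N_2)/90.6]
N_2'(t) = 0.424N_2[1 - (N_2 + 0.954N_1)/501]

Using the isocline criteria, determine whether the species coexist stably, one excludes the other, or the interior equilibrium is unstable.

Compare the nullcline intercepts: K1/α12 = 90.6/0.54 = 168 < K2 = 501; K2/α21 = 501/0.954 = 525 > K1 = 90.6.
Since the inequalities point opposite ways, species 2 can invade but species 1 cannot.

species 2 excludes species 1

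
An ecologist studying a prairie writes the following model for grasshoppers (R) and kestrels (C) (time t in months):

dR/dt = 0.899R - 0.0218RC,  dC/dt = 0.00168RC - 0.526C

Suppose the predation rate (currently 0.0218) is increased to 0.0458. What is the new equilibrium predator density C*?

At the interior fixed point, setting dR/dt = 0 with R > 0 fixes C* = (prey growth rate)/(RC coefficient) — independent of the other coefficients.
With the change, C* = 0.899/0.0458 = 19.6; it falls from 41.2.

C* ≈ 19.6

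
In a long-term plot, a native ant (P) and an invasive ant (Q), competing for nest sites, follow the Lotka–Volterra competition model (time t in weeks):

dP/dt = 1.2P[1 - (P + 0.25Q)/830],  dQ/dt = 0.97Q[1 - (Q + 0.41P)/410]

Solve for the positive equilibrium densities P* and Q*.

P* ≈ 811, Q* ≈ 77.7

Setting both brackets to zero gives the nullclines P + 0.25Q = 830 and 0.41P + Q = 410.
Substituting Q = 410 - 0.41P into the first: P(1 - 0.25·0.41) = 830 - 0.25·410.
So P* = 728/0.897 = 811, and then Q* = 410 - 0.41·811 = 77.7.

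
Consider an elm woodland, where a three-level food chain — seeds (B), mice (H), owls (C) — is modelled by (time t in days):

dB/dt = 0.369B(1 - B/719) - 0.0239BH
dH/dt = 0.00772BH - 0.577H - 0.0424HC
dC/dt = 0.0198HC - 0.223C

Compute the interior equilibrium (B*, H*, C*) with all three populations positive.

B* ≈ 195, H* ≈ 11.3, C* ≈ 21.8

From dC/dt = 0: 0.0198H* = 0.223, so H* = 11.3.
From dB/dt = 0: 0.369(1 - B*/719) = 0.0239·11.3, giving B* = 719·(1 - 0.729) = 195.
From dH/dt = 0: 0.00772·195 - 0.577 = 0.0424C*, so C* = 0.925/0.0424 = 21.8.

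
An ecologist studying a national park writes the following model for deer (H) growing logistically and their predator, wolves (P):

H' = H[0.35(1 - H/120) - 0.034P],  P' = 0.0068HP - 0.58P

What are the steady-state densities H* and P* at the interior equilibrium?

H* ≈ 85.3, P* ≈ 2.98

From dP/dt = 0 with P > 0: 0.0068H* = 0.58, so H* = 85.3.
Substitute into dH/dt = 0: 0.35(1 - 85.3/120) = 0.034P*.
The bracket is 0.289, giving P* = 0.101/0.034 = 2.98.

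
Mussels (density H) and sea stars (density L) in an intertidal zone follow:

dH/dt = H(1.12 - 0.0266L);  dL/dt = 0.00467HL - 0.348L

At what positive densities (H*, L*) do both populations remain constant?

Set dL/dt = 0 with L > 0: 0.00467H - 0.348 = 0, so H* = 0.348/0.00467 = 74.5.
Set dH/dt = 0 with H > 0: 1.12 - 0.0266L = 0, so L* = 1.12/0.0266 = 42.1.

H* ≈ 74.5, L* ≈ 42.1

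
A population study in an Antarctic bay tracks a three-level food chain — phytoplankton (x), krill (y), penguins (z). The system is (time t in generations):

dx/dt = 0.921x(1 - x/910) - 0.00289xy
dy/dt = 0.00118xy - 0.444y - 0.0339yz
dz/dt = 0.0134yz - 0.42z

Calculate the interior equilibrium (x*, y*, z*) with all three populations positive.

From dz/dt = 0: 0.0134y* = 0.42, so y* = 31.3.
From dx/dt = 0: 0.921(1 - x*/910) = 0.00289·31.3, giving x* = 910·(1 - 0.0984) = 820.
From dy/dt = 0: 0.00118·820 - 0.444 = 0.0339z*, so z* = 0.524/0.0339 = 15.5.

x* ≈ 820, y* ≈ 31.3, z* ≈ 15.5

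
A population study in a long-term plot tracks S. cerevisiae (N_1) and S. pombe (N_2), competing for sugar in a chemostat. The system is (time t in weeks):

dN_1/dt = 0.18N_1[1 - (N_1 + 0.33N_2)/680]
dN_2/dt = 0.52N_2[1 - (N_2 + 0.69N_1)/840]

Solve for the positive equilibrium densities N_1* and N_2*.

Setting both brackets to zero gives the nullclines N_1 + 0.33N_2 = 680 and 0.69N_1 + N_2 = 840.
Substituting N_2 = 840 - 0.69N_1 into the first: N_1(1 - 0.33·0.69) = 680 - 0.33·840.
So N_1* = 403/0.772 = 522, and then N_2* = 840 - 0.69·522 = 480.

N_1* ≈ 522, N_2* ≈ 480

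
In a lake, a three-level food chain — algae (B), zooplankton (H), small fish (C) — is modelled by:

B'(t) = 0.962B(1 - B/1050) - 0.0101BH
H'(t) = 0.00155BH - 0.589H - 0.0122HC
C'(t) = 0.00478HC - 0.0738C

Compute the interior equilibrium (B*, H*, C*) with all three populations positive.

From dC/dt = 0: 0.00478H* = 0.0738, so H* = 15.4.
From dB/dt = 0: 0.962(1 - B*/1050) = 0.0101·15.4, giving B* = 1050·(1 - 0.162) = 880.
From dH/dt = 0: 0.00155·880 - 0.589 = 0.0122C*, so C* = 0.775/0.0122 = 63.5.

B* ≈ 880, H* ≈ 15.4, C* ≈ 63.5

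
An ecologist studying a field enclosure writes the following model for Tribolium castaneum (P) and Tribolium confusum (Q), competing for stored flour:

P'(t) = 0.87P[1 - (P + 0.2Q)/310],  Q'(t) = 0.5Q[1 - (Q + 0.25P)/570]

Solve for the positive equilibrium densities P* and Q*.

P* ≈ 206, Q* ≈ 518

Setting both brackets to zero gives the nullclines P + 0.2Q = 310 and 0.25P + Q = 570.
Substituting Q = 570 - 0.25P into the first: P(1 - 0.2·0.25) = 310 - 0.2·570.
So P* = 196/0.95 = 206, and then Q* = 570 - 0.25·206 = 518.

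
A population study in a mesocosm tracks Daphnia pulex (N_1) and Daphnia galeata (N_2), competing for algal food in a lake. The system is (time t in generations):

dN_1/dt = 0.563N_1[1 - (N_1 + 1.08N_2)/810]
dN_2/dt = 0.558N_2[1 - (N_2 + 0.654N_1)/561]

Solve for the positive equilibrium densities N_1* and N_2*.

N_1* ≈ 695, N_2* ≈ 106

Setting both brackets to zero gives the nullclines N_1 + 1.08N_2 = 810 and 0.654N_1 + N_2 = 561.
Substituting N_2 = 561 - 0.654N_1 into the first: N_1(1 - 1.08·0.654) = 810 - 1.08·561.
So N_1* = 204/0.294 = 695, and then N_2* = 561 - 0.654·695 = 106.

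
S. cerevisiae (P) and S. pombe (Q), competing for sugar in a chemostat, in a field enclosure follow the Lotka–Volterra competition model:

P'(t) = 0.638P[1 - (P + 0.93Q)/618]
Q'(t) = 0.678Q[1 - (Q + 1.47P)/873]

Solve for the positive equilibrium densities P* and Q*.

P* ≈ 528, Q* ≈ 96.6

Setting both brackets to zero gives the nullclines P + 0.93Q = 618 and 1.47P + Q = 873.
Substituting Q = 873 - 1.47P into the first: P(1 - 0.93·1.47) = 618 - 0.93·873.
So P* = -194/-0.367 = 528, and then Q* = 873 - 1.47·528 = 96.6.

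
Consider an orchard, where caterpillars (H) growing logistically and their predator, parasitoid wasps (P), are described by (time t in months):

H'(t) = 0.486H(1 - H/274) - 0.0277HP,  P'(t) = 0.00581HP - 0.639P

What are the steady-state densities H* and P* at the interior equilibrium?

H* ≈ 110, P* ≈ 10.5

From dP/dt = 0 with P > 0: 0.00581H* = 0.639, so H* = 110.
Substitute into dH/dt = 0: 0.486(1 - 110/274) = 0.0277P*.
The bracket is 0.599, giving P* = 0.291/0.0277 = 10.5.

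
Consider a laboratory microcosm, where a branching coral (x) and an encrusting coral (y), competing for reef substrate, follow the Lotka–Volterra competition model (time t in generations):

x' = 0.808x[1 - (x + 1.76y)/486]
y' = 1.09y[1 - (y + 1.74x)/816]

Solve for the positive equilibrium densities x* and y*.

Setting both brackets to zero gives the nullclines x + 1.76y = 486 and 1.74x + y = 816.
Substituting y = 816 - 1.74x into the first: x(1 - 1.76·1.74) = 486 - 1.76·816.
So x* = -950/-2.06 = 461, and then y* = 816 - 1.74·461 = 14.4.

x* ≈ 461, y* ≈ 14.4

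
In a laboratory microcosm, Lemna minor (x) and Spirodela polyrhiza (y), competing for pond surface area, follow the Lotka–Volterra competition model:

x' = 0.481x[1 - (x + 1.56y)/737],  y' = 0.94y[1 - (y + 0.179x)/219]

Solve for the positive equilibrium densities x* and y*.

x* ≈ 549, y* ≈ 121

Setting both brackets to zero gives the nullclines x + 1.56y = 737 and 0.179x + y = 219.
Substituting y = 219 - 0.179x into the first: x(1 - 1.56·0.179) = 737 - 1.56·219.
So x* = 395/0.721 = 549, and then y* = 219 - 0.179·549 = 121.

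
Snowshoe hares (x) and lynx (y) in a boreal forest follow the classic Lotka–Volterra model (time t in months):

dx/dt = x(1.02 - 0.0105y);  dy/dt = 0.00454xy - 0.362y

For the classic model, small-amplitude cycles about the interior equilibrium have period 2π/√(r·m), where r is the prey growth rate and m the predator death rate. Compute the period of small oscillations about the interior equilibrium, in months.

T ≈ 10.3 months

Here r = 1.02 and m = 0.362, so r·m = 0.369.
ω = √0.369 = 0.608 per month, hence T = 2π/ω ≈ 10.3 months.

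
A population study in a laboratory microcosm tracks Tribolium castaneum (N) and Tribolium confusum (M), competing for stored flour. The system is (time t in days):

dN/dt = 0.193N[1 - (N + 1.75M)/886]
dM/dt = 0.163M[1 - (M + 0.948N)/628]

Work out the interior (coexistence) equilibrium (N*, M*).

Setting both brackets to zero gives the nullclines N + 1.75M = 886 and 0.948N + M = 628.
Substituting M = 628 - 0.948N into the first: N(1 - 1.75·0.948) = 886 - 1.75·628.
So N* = -213/-0.659 = 323, and then M* = 628 - 0.948·323 = 322.

N* ≈ 323, M* ≈ 322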